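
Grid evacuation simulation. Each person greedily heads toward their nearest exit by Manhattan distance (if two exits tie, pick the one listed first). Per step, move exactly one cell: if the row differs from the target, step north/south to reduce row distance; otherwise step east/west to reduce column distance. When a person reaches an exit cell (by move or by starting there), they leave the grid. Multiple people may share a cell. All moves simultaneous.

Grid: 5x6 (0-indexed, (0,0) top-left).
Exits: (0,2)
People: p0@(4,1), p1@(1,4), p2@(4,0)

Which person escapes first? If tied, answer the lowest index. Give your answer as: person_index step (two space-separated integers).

Answer: 1 3

Derivation:
Step 1: p0:(4,1)->(3,1) | p1:(1,4)->(0,4) | p2:(4,0)->(3,0)
Step 2: p0:(3,1)->(2,1) | p1:(0,4)->(0,3) | p2:(3,0)->(2,0)
Step 3: p0:(2,1)->(1,1) | p1:(0,3)->(0,2)->EXIT | p2:(2,0)->(1,0)
Step 4: p0:(1,1)->(0,1) | p1:escaped | p2:(1,0)->(0,0)
Step 5: p0:(0,1)->(0,2)->EXIT | p1:escaped | p2:(0,0)->(0,1)
Step 6: p0:escaped | p1:escaped | p2:(0,1)->(0,2)->EXIT
Exit steps: [5, 3, 6]
First to escape: p1 at step 3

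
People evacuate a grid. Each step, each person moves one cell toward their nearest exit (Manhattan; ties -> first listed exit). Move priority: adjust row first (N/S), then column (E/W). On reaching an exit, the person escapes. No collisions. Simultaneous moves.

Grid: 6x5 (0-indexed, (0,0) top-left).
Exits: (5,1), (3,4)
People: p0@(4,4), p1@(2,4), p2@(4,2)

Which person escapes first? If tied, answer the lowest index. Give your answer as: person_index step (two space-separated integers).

Step 1: p0:(4,4)->(3,4)->EXIT | p1:(2,4)->(3,4)->EXIT | p2:(4,2)->(5,2)
Step 2: p0:escaped | p1:escaped | p2:(5,2)->(5,1)->EXIT
Exit steps: [1, 1, 2]
First to escape: p0 at step 1

Answer: 0 1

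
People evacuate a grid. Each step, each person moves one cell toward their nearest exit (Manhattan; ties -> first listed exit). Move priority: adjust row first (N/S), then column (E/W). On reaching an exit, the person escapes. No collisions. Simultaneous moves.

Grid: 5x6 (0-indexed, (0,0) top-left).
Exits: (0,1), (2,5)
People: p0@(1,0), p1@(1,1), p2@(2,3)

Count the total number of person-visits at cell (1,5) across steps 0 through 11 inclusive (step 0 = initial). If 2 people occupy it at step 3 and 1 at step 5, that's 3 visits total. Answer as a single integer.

Answer: 0

Derivation:
Step 0: p0@(1,0) p1@(1,1) p2@(2,3) -> at (1,5): 0 [-], cum=0
Step 1: p0@(0,0) p1@ESC p2@(2,4) -> at (1,5): 0 [-], cum=0
Step 2: p0@ESC p1@ESC p2@ESC -> at (1,5): 0 [-], cum=0
Total visits = 0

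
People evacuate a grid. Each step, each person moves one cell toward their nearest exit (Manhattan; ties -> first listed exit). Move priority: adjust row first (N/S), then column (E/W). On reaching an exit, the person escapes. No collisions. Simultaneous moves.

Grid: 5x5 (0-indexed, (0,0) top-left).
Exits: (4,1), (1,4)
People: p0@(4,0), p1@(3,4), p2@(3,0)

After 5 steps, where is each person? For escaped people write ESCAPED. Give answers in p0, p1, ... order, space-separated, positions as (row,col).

Step 1: p0:(4,0)->(4,1)->EXIT | p1:(3,4)->(2,4) | p2:(3,0)->(4,0)
Step 2: p0:escaped | p1:(2,4)->(1,4)->EXIT | p2:(4,0)->(4,1)->EXIT

ESCAPED ESCAPED ESCAPED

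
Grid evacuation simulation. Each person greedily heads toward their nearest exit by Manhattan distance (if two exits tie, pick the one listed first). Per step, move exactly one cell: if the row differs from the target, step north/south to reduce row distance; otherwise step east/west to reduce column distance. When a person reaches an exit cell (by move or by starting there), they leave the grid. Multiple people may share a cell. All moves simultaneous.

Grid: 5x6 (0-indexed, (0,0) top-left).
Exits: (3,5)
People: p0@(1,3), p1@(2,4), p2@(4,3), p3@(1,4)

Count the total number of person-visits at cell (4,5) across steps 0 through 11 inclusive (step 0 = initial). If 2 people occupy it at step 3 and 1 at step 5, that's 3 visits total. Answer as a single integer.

Answer: 0

Derivation:
Step 0: p0@(1,3) p1@(2,4) p2@(4,3) p3@(1,4) -> at (4,5): 0 [-], cum=0
Step 1: p0@(2,3) p1@(3,4) p2@(3,3) p3@(2,4) -> at (4,5): 0 [-], cum=0
Step 2: p0@(3,3) p1@ESC p2@(3,4) p3@(3,4) -> at (4,5): 0 [-], cum=0
Step 3: p0@(3,4) p1@ESC p2@ESC p3@ESC -> at (4,5): 0 [-], cum=0
Step 4: p0@ESC p1@ESC p2@ESC p3@ESC -> at (4,5): 0 [-], cum=0
Total visits = 0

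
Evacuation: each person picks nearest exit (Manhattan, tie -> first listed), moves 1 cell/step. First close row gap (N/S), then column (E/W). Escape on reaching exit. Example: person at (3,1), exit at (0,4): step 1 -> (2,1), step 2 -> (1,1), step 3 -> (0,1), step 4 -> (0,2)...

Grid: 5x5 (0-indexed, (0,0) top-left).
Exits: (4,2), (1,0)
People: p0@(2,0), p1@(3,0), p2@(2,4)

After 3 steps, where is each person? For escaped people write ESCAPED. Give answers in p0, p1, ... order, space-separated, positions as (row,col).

Step 1: p0:(2,0)->(1,0)->EXIT | p1:(3,0)->(2,0) | p2:(2,4)->(3,4)
Step 2: p0:escaped | p1:(2,0)->(1,0)->EXIT | p2:(3,4)->(4,4)
Step 3: p0:escaped | p1:escaped | p2:(4,4)->(4,3)

ESCAPED ESCAPED (4,3)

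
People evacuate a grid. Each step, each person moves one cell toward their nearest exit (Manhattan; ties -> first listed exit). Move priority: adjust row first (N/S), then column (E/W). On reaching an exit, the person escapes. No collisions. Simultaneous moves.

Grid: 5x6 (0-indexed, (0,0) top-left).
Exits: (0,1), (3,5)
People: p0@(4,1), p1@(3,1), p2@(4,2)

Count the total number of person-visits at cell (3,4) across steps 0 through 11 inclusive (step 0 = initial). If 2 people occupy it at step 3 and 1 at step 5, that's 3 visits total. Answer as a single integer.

Answer: 1

Derivation:
Step 0: p0@(4,1) p1@(3,1) p2@(4,2) -> at (3,4): 0 [-], cum=0
Step 1: p0@(3,1) p1@(2,1) p2@(3,2) -> at (3,4): 0 [-], cum=0
Step 2: p0@(2,1) p1@(1,1) p2@(3,3) -> at (3,4): 0 [-], cum=0
Step 3: p0@(1,1) p1@ESC p2@(3,4) -> at (3,4): 1 [p2], cum=1
Step 4: p0@ESC p1@ESC p2@ESC -> at (3,4): 0 [-], cum=1
Total visits = 1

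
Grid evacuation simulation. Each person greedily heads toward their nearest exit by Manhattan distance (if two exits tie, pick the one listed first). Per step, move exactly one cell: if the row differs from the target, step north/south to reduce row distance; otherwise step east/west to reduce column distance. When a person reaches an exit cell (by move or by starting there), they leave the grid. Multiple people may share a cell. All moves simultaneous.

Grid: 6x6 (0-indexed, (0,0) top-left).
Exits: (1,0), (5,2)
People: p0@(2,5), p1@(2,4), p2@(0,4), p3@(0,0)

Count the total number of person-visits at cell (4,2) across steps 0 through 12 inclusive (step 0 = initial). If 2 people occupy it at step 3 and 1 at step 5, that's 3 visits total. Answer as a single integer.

Step 0: p0@(2,5) p1@(2,4) p2@(0,4) p3@(0,0) -> at (4,2): 0 [-], cum=0
Step 1: p0@(1,5) p1@(1,4) p2@(1,4) p3@ESC -> at (4,2): 0 [-], cum=0
Step 2: p0@(1,4) p1@(1,3) p2@(1,3) p3@ESC -> at (4,2): 0 [-], cum=0
Step 3: p0@(1,3) p1@(1,2) p2@(1,2) p3@ESC -> at (4,2): 0 [-], cum=0
Step 4: p0@(1,2) p1@(1,1) p2@(1,1) p3@ESC -> at (4,2): 0 [-], cum=0
Step 5: p0@(1,1) p1@ESC p2@ESC p3@ESC -> at (4,2): 0 [-], cum=0
Step 6: p0@ESC p1@ESC p2@ESC p3@ESC -> at (4,2): 0 [-], cum=0
Total visits = 0

Answer: 0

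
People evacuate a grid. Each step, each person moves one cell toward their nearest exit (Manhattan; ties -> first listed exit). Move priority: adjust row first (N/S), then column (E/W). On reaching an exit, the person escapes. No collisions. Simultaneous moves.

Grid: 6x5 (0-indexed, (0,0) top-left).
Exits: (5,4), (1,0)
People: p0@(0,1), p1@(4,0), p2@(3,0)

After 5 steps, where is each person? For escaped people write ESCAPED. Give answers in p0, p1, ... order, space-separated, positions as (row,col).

Step 1: p0:(0,1)->(1,1) | p1:(4,0)->(3,0) | p2:(3,0)->(2,0)
Step 2: p0:(1,1)->(1,0)->EXIT | p1:(3,0)->(2,0) | p2:(2,0)->(1,0)->EXIT
Step 3: p0:escaped | p1:(2,0)->(1,0)->EXIT | p2:escaped

ESCAPED ESCAPED ESCAPED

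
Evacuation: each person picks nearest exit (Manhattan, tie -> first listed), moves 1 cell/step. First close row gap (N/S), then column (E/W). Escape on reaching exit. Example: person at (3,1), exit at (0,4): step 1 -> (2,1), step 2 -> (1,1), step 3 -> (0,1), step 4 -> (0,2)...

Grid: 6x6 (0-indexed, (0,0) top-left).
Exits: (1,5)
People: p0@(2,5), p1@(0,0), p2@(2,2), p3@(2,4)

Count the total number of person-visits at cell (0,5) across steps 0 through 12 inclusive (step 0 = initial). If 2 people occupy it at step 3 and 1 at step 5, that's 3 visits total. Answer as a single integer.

Answer: 0

Derivation:
Step 0: p0@(2,5) p1@(0,0) p2@(2,2) p3@(2,4) -> at (0,5): 0 [-], cum=0
Step 1: p0@ESC p1@(1,0) p2@(1,2) p3@(1,4) -> at (0,5): 0 [-], cum=0
Step 2: p0@ESC p1@(1,1) p2@(1,3) p3@ESC -> at (0,5): 0 [-], cum=0
Step 3: p0@ESC p1@(1,2) p2@(1,4) p3@ESC -> at (0,5): 0 [-], cum=0
Step 4: p0@ESC p1@(1,3) p2@ESC p3@ESC -> at (0,5): 0 [-], cum=0
Step 5: p0@ESC p1@(1,4) p2@ESC p3@ESC -> at (0,5): 0 [-], cum=0
Step 6: p0@ESC p1@ESC p2@ESC p3@ESC -> at (0,5): 0 [-], cum=0
Total visits = 0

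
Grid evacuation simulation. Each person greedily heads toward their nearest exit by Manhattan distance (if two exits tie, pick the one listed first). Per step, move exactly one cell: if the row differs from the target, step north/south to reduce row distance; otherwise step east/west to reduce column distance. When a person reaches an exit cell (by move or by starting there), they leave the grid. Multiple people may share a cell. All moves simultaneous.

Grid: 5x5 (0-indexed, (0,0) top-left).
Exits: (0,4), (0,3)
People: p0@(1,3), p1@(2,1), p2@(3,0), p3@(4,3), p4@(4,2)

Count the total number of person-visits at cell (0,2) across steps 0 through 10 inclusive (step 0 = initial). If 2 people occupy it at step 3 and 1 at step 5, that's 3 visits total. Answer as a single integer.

Answer: 3

Derivation:
Step 0: p0@(1,3) p1@(2,1) p2@(3,0) p3@(4,3) p4@(4,2) -> at (0,2): 0 [-], cum=0
Step 1: p0@ESC p1@(1,1) p2@(2,0) p3@(3,3) p4@(3,2) -> at (0,2): 0 [-], cum=0
Step 2: p0@ESC p1@(0,1) p2@(1,0) p3@(2,3) p4@(2,2) -> at (0,2): 0 [-], cum=0
Step 3: p0@ESC p1@(0,2) p2@(0,0) p3@(1,3) p4@(1,2) -> at (0,2): 1 [p1], cum=1
Step 4: p0@ESC p1@ESC p2@(0,1) p3@ESC p4@(0,2) -> at (0,2): 1 [p4], cum=2
Step 5: p0@ESC p1@ESC p2@(0,2) p3@ESC p4@ESC -> at (0,2): 1 [p2], cum=3
Step 6: p0@ESC p1@ESC p2@ESC p3@ESC p4@ESC -> at (0,2): 0 [-], cum=3
Total visits = 3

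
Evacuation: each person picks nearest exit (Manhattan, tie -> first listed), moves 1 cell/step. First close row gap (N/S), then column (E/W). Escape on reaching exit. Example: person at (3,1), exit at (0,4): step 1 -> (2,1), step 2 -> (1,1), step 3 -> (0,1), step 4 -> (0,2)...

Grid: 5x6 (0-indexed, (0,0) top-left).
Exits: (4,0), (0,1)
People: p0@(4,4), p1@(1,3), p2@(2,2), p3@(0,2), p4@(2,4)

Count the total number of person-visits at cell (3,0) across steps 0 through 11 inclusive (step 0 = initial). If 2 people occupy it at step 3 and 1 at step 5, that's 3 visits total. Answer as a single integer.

Step 0: p0@(4,4) p1@(1,3) p2@(2,2) p3@(0,2) p4@(2,4) -> at (3,0): 0 [-], cum=0
Step 1: p0@(4,3) p1@(0,3) p2@(1,2) p3@ESC p4@(1,4) -> at (3,0): 0 [-], cum=0
Step 2: p0@(4,2) p1@(0,2) p2@(0,2) p3@ESC p4@(0,4) -> at (3,0): 0 [-], cum=0
Step 3: p0@(4,1) p1@ESC p2@ESC p3@ESC p4@(0,3) -> at (3,0): 0 [-], cum=0
Step 4: p0@ESC p1@ESC p2@ESC p3@ESC p4@(0,2) -> at (3,0): 0 [-], cum=0
Step 5: p0@ESC p1@ESC p2@ESC p3@ESC p4@ESC -> at (3,0): 0 [-], cum=0
Total visits = 0

Answer: 0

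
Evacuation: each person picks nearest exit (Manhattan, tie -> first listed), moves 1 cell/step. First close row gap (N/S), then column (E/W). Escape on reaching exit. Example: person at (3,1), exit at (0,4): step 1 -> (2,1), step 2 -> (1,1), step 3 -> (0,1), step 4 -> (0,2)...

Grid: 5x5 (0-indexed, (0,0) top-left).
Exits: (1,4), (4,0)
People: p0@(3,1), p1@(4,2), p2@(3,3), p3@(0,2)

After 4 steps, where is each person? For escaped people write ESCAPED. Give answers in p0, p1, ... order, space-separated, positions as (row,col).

Step 1: p0:(3,1)->(4,1) | p1:(4,2)->(4,1) | p2:(3,3)->(2,3) | p3:(0,2)->(1,2)
Step 2: p0:(4,1)->(4,0)->EXIT | p1:(4,1)->(4,0)->EXIT | p2:(2,3)->(1,3) | p3:(1,2)->(1,3)
Step 3: p0:escaped | p1:escaped | p2:(1,3)->(1,4)->EXIT | p3:(1,3)->(1,4)->EXIT

ESCAPED ESCAPED ESCAPED ESCAPED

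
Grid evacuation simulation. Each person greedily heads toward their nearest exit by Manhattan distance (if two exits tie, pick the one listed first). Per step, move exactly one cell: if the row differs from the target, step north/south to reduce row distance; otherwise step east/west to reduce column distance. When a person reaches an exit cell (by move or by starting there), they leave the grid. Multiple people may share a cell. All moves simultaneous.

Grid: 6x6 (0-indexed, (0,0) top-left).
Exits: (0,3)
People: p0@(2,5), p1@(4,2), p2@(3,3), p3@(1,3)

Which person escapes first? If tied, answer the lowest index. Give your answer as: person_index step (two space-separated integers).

Step 1: p0:(2,5)->(1,5) | p1:(4,2)->(3,2) | p2:(3,3)->(2,3) | p3:(1,3)->(0,3)->EXIT
Step 2: p0:(1,5)->(0,5) | p1:(3,2)->(2,2) | p2:(2,3)->(1,3) | p3:escaped
Step 3: p0:(0,5)->(0,4) | p1:(2,2)->(1,2) | p2:(1,3)->(0,3)->EXIT | p3:escaped
Step 4: p0:(0,4)->(0,3)->EXIT | p1:(1,2)->(0,2) | p2:escaped | p3:escaped
Step 5: p0:escaped | p1:(0,2)->(0,3)->EXIT | p2:escaped | p3:escaped
Exit steps: [4, 5, 3, 1]
First to escape: p3 at step 1

Answer: 3 1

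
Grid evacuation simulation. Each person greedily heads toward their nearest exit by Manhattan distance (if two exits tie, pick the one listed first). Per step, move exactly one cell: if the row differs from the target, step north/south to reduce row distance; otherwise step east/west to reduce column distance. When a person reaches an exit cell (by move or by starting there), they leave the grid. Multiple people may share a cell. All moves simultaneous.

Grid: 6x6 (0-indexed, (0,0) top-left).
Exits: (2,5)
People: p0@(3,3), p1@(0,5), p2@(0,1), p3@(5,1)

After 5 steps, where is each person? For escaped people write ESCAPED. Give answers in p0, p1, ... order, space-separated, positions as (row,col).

Step 1: p0:(3,3)->(2,3) | p1:(0,5)->(1,5) | p2:(0,1)->(1,1) | p3:(5,1)->(4,1)
Step 2: p0:(2,3)->(2,4) | p1:(1,5)->(2,5)->EXIT | p2:(1,1)->(2,1) | p3:(4,1)->(3,1)
Step 3: p0:(2,4)->(2,5)->EXIT | p1:escaped | p2:(2,1)->(2,2) | p3:(3,1)->(2,1)
Step 4: p0:escaped | p1:escaped | p2:(2,2)->(2,3) | p3:(2,1)->(2,2)
Step 5: p0:escaped | p1:escaped | p2:(2,3)->(2,4) | p3:(2,2)->(2,3)

ESCAPED ESCAPED (2,4) (2,3)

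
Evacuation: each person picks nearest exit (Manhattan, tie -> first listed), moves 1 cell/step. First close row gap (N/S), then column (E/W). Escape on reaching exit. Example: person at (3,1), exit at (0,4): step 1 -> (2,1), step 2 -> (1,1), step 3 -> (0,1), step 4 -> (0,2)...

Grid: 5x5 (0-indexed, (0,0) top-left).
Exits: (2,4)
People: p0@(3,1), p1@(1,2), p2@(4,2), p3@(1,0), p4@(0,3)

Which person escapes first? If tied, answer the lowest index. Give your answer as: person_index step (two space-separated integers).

Step 1: p0:(3,1)->(2,1) | p1:(1,2)->(2,2) | p2:(4,2)->(3,2) | p3:(1,0)->(2,0) | p4:(0,3)->(1,3)
Step 2: p0:(2,1)->(2,2) | p1:(2,2)->(2,3) | p2:(3,2)->(2,2) | p3:(2,0)->(2,1) | p4:(1,3)->(2,3)
Step 3: p0:(2,2)->(2,3) | p1:(2,3)->(2,4)->EXIT | p2:(2,2)->(2,3) | p3:(2,1)->(2,2) | p4:(2,3)->(2,4)->EXIT
Step 4: p0:(2,3)->(2,4)->EXIT | p1:escaped | p2:(2,3)->(2,4)->EXIT | p3:(2,2)->(2,3) | p4:escaped
Step 5: p0:escaped | p1:escaped | p2:escaped | p3:(2,3)->(2,4)->EXIT | p4:escaped
Exit steps: [4, 3, 4, 5, 3]
First to escape: p1 at step 3

Answer: 1 3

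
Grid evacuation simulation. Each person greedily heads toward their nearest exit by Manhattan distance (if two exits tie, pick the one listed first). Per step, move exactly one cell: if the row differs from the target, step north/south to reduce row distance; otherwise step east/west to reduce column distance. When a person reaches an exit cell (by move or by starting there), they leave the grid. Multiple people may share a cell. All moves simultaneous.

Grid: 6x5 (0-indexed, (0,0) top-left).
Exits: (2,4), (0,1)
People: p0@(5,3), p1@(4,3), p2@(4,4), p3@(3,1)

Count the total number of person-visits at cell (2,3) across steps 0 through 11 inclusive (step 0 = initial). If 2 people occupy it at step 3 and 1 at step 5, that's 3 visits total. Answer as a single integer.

Answer: 2

Derivation:
Step 0: p0@(5,3) p1@(4,3) p2@(4,4) p3@(3,1) -> at (2,3): 0 [-], cum=0
Step 1: p0@(4,3) p1@(3,3) p2@(3,4) p3@(2,1) -> at (2,3): 0 [-], cum=0
Step 2: p0@(3,3) p1@(2,3) p2@ESC p3@(1,1) -> at (2,3): 1 [p1], cum=1
Step 3: p0@(2,3) p1@ESC p2@ESC p3@ESC -> at (2,3): 1 [p0], cum=2
Step 4: p0@ESC p1@ESC p2@ESC p3@ESC -> at (2,3): 0 [-], cum=2
Total visits = 2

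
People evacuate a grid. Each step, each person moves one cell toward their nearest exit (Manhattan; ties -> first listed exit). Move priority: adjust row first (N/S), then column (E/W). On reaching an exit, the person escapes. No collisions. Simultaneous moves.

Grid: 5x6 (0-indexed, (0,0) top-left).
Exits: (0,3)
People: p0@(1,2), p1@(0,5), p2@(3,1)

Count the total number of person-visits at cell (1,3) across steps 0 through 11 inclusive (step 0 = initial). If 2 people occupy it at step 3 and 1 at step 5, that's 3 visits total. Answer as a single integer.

Step 0: p0@(1,2) p1@(0,5) p2@(3,1) -> at (1,3): 0 [-], cum=0
Step 1: p0@(0,2) p1@(0,4) p2@(2,1) -> at (1,3): 0 [-], cum=0
Step 2: p0@ESC p1@ESC p2@(1,1) -> at (1,3): 0 [-], cum=0
Step 3: p0@ESC p1@ESC p2@(0,1) -> at (1,3): 0 [-], cum=0
Step 4: p0@ESC p1@ESC p2@(0,2) -> at (1,3): 0 [-], cum=0
Step 5: p0@ESC p1@ESC p2@ESC -> at (1,3): 0 [-], cum=0
Total visits = 0

Answer: 0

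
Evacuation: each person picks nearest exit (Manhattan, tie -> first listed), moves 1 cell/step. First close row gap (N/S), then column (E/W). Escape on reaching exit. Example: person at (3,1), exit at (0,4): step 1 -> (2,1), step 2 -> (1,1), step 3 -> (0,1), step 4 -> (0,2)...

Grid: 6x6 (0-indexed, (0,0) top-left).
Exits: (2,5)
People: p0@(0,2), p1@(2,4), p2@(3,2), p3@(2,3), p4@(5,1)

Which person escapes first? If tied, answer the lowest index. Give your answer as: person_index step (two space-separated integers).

Step 1: p0:(0,2)->(1,2) | p1:(2,4)->(2,5)->EXIT | p2:(3,2)->(2,2) | p3:(2,3)->(2,4) | p4:(5,1)->(4,1)
Step 2: p0:(1,2)->(2,2) | p1:escaped | p2:(2,2)->(2,3) | p3:(2,4)->(2,5)->EXIT | p4:(4,1)->(3,1)
Step 3: p0:(2,2)->(2,3) | p1:escaped | p2:(2,3)->(2,4) | p3:escaped | p4:(3,1)->(2,1)
Step 4: p0:(2,3)->(2,4) | p1:escaped | p2:(2,4)->(2,5)->EXIT | p3:escaped | p4:(2,1)->(2,2)
Step 5: p0:(2,4)->(2,5)->EXIT | p1:escaped | p2:escaped | p3:escaped | p4:(2,2)->(2,3)
Step 6: p0:escaped | p1:escaped | p2:escaped | p3:escaped | p4:(2,3)->(2,4)
Step 7: p0:escaped | p1:escaped | p2:escaped | p3:escaped | p4:(2,4)->(2,5)->EXIT
Exit steps: [5, 1, 4, 2, 7]
First to escape: p1 at step 1

Answer: 1 1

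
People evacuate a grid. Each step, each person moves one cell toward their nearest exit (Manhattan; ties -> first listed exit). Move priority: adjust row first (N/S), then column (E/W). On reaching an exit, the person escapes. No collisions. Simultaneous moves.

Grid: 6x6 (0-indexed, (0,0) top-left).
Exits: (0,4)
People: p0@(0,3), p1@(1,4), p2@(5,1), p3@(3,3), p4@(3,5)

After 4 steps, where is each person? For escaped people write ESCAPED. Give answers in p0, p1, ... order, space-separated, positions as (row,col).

Step 1: p0:(0,3)->(0,4)->EXIT | p1:(1,4)->(0,4)->EXIT | p2:(5,1)->(4,1) | p3:(3,3)->(2,3) | p4:(3,5)->(2,5)
Step 2: p0:escaped | p1:escaped | p2:(4,1)->(3,1) | p3:(2,3)->(1,3) | p4:(2,5)->(1,5)
Step 3: p0:escaped | p1:escaped | p2:(3,1)->(2,1) | p3:(1,3)->(0,3) | p4:(1,5)->(0,5)
Step 4: p0:escaped | p1:escaped | p2:(2,1)->(1,1) | p3:(0,3)->(0,4)->EXIT | p4:(0,5)->(0,4)->EXIT

ESCAPED ESCAPED (1,1) ESCAPED ESCAPED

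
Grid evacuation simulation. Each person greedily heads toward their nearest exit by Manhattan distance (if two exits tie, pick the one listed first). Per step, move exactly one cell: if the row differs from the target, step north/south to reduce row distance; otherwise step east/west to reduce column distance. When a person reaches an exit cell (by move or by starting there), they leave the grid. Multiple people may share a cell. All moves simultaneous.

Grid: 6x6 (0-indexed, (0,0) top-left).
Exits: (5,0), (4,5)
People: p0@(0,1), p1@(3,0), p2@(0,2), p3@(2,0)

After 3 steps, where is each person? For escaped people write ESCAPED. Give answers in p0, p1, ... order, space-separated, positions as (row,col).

Step 1: p0:(0,1)->(1,1) | p1:(3,0)->(4,0) | p2:(0,2)->(1,2) | p3:(2,0)->(3,0)
Step 2: p0:(1,1)->(2,1) | p1:(4,0)->(5,0)->EXIT | p2:(1,2)->(2,2) | p3:(3,0)->(4,0)
Step 3: p0:(2,1)->(3,1) | p1:escaped | p2:(2,2)->(3,2) | p3:(4,0)->(5,0)->EXIT

(3,1) ESCAPED (3,2) ESCAPED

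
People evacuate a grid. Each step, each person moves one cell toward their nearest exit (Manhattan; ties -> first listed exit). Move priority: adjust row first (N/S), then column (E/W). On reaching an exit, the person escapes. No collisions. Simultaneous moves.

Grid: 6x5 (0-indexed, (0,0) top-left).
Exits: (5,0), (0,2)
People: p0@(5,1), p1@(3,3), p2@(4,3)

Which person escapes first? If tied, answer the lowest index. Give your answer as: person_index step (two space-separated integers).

Answer: 0 1

Derivation:
Step 1: p0:(5,1)->(5,0)->EXIT | p1:(3,3)->(2,3) | p2:(4,3)->(5,3)
Step 2: p0:escaped | p1:(2,3)->(1,3) | p2:(5,3)->(5,2)
Step 3: p0:escaped | p1:(1,3)->(0,3) | p2:(5,2)->(5,1)
Step 4: p0:escaped | p1:(0,3)->(0,2)->EXIT | p2:(5,1)->(5,0)->EXIT
Exit steps: [1, 4, 4]
First to escape: p0 at step 1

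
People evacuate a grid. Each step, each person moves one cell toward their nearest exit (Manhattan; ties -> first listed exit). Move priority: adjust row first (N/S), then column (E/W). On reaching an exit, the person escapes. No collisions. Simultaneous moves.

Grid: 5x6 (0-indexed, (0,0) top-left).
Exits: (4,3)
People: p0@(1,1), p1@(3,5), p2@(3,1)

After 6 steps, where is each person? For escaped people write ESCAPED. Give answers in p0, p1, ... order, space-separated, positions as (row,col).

Step 1: p0:(1,1)->(2,1) | p1:(3,5)->(4,5) | p2:(3,1)->(4,1)
Step 2: p0:(2,1)->(3,1) | p1:(4,5)->(4,4) | p2:(4,1)->(4,2)
Step 3: p0:(3,1)->(4,1) | p1:(4,4)->(4,3)->EXIT | p2:(4,2)->(4,3)->EXIT
Step 4: p0:(4,1)->(4,2) | p1:escaped | p2:escaped
Step 5: p0:(4,2)->(4,3)->EXIT | p1:escaped | p2:escaped

ESCAPED ESCAPED ESCAPED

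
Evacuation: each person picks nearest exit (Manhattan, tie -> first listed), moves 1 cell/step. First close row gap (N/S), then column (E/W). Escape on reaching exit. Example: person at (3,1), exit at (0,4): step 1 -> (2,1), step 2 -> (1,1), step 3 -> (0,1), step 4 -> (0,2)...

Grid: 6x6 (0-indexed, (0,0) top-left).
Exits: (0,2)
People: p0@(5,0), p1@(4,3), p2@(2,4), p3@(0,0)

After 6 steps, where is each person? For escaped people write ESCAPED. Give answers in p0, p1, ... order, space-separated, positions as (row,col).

Step 1: p0:(5,0)->(4,0) | p1:(4,3)->(3,3) | p2:(2,4)->(1,4) | p3:(0,0)->(0,1)
Step 2: p0:(4,0)->(3,0) | p1:(3,3)->(2,3) | p2:(1,4)->(0,4) | p3:(0,1)->(0,2)->EXIT
Step 3: p0:(3,0)->(2,0) | p1:(2,3)->(1,3) | p2:(0,4)->(0,3) | p3:escaped
Step 4: p0:(2,0)->(1,0) | p1:(1,3)->(0,3) | p2:(0,3)->(0,2)->EXIT | p3:escaped
Step 5: p0:(1,0)->(0,0) | p1:(0,3)->(0,2)->EXIT | p2:escaped | p3:escaped
Step 6: p0:(0,0)->(0,1) | p1:escaped | p2:escaped | p3:escaped

(0,1) ESCAPED ESCAPED ESCAPED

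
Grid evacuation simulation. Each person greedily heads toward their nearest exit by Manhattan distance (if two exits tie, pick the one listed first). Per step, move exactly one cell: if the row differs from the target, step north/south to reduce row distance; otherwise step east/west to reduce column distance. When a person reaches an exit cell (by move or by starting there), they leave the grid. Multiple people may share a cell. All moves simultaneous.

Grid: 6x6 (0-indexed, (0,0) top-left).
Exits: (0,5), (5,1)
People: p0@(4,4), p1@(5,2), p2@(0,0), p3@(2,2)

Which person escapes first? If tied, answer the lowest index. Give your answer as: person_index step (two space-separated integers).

Step 1: p0:(4,4)->(5,4) | p1:(5,2)->(5,1)->EXIT | p2:(0,0)->(0,1) | p3:(2,2)->(3,2)
Step 2: p0:(5,4)->(5,3) | p1:escaped | p2:(0,1)->(0,2) | p3:(3,2)->(4,2)
Step 3: p0:(5,3)->(5,2) | p1:escaped | p2:(0,2)->(0,3) | p3:(4,2)->(5,2)
Step 4: p0:(5,2)->(5,1)->EXIT | p1:escaped | p2:(0,3)->(0,4) | p3:(5,2)->(5,1)->EXIT
Step 5: p0:escaped | p1:escaped | p2:(0,4)->(0,5)->EXIT | p3:escaped
Exit steps: [4, 1, 5, 4]
First to escape: p1 at step 1

Answer: 1 1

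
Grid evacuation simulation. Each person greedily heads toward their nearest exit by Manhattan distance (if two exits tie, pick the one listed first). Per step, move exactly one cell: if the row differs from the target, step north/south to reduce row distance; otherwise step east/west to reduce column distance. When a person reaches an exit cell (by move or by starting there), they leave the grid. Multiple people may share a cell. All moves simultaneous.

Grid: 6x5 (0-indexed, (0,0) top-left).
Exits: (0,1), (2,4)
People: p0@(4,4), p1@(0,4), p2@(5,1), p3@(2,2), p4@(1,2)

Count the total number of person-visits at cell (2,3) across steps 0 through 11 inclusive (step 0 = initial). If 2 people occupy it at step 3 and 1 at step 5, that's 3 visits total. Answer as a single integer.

Step 0: p0@(4,4) p1@(0,4) p2@(5,1) p3@(2,2) p4@(1,2) -> at (2,3): 0 [-], cum=0
Step 1: p0@(3,4) p1@(1,4) p2@(4,1) p3@(2,3) p4@(0,2) -> at (2,3): 1 [p3], cum=1
Step 2: p0@ESC p1@ESC p2@(3,1) p3@ESC p4@ESC -> at (2,3): 0 [-], cum=1
Step 3: p0@ESC p1@ESC p2@(2,1) p3@ESC p4@ESC -> at (2,3): 0 [-], cum=1
Step 4: p0@ESC p1@ESC p2@(1,1) p3@ESC p4@ESC -> at (2,3): 0 [-], cum=1
Step 5: p0@ESC p1@ESC p2@ESC p3@ESC p4@ESC -> at (2,3): 0 [-], cum=1
Total visits = 1

Answer: 1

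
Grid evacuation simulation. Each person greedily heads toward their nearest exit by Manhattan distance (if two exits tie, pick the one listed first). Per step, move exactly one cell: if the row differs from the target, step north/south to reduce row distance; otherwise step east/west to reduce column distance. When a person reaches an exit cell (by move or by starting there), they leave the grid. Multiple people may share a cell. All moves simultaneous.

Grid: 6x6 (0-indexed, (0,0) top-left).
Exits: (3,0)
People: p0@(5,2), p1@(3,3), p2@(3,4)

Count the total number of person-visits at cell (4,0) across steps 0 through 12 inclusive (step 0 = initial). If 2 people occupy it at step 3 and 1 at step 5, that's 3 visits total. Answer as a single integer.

Answer: 0

Derivation:
Step 0: p0@(5,2) p1@(3,3) p2@(3,4) -> at (4,0): 0 [-], cum=0
Step 1: p0@(4,2) p1@(3,2) p2@(3,3) -> at (4,0): 0 [-], cum=0
Step 2: p0@(3,2) p1@(3,1) p2@(3,2) -> at (4,0): 0 [-], cum=0
Step 3: p0@(3,1) p1@ESC p2@(3,1) -> at (4,0): 0 [-], cum=0
Step 4: p0@ESC p1@ESC p2@ESC -> at (4,0): 0 [-], cum=0
Total visits = 0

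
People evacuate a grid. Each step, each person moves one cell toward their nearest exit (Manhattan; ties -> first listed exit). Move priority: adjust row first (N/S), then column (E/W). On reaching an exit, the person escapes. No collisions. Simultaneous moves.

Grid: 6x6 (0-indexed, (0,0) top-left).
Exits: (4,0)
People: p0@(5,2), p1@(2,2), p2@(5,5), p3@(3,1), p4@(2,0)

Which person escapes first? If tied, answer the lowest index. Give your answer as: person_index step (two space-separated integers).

Step 1: p0:(5,2)->(4,2) | p1:(2,2)->(3,2) | p2:(5,5)->(4,5) | p3:(3,1)->(4,1) | p4:(2,0)->(3,0)
Step 2: p0:(4,2)->(4,1) | p1:(3,2)->(4,2) | p2:(4,5)->(4,4) | p3:(4,1)->(4,0)->EXIT | p4:(3,0)->(4,0)->EXIT
Step 3: p0:(4,1)->(4,0)->EXIT | p1:(4,2)->(4,1) | p2:(4,4)->(4,3) | p3:escaped | p4:escaped
Step 4: p0:escaped | p1:(4,1)->(4,0)->EXIT | p2:(4,3)->(4,2) | p3:escaped | p4:escaped
Step 5: p0:escaped | p1:escaped | p2:(4,2)->(4,1) | p3:escaped | p4:escaped
Step 6: p0:escaped | p1:escaped | p2:(4,1)->(4,0)->EXIT | p3:escaped | p4:escaped
Exit steps: [3, 4, 6, 2, 2]
First to escape: p3 at step 2

Answer: 3 2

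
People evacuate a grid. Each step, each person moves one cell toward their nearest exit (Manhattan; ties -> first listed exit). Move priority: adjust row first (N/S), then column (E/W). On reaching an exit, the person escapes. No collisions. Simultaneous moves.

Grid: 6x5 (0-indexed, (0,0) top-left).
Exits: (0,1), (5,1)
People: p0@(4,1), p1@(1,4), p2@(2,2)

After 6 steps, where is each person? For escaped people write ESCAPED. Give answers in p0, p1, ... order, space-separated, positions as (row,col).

Step 1: p0:(4,1)->(5,1)->EXIT | p1:(1,4)->(0,4) | p2:(2,2)->(1,2)
Step 2: p0:escaped | p1:(0,4)->(0,3) | p2:(1,2)->(0,2)
Step 3: p0:escaped | p1:(0,3)->(0,2) | p2:(0,2)->(0,1)->EXIT
Step 4: p0:escaped | p1:(0,2)->(0,1)->EXIT | p2:escaped

ESCAPED ESCAPED ESCAPED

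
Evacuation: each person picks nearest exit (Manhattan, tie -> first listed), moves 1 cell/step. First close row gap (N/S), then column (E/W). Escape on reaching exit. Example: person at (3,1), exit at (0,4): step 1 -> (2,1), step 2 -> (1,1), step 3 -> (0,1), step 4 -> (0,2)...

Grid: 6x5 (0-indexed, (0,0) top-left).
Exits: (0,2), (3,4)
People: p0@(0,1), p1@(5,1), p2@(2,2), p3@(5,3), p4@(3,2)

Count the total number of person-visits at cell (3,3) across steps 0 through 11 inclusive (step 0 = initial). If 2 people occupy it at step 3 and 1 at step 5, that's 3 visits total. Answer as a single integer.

Step 0: p0@(0,1) p1@(5,1) p2@(2,2) p3@(5,3) p4@(3,2) -> at (3,3): 0 [-], cum=0
Step 1: p0@ESC p1@(4,1) p2@(1,2) p3@(4,3) p4@(3,3) -> at (3,3): 1 [p4], cum=1
Step 2: p0@ESC p1@(3,1) p2@ESC p3@(3,3) p4@ESC -> at (3,3): 1 [p3], cum=2
Step 3: p0@ESC p1@(3,2) p2@ESC p3@ESC p4@ESC -> at (3,3): 0 [-], cum=2
Step 4: p0@ESC p1@(3,3) p2@ESC p3@ESC p4@ESC -> at (3,3): 1 [p1], cum=3
Step 5: p0@ESC p1@ESC p2@ESC p3@ESC p4@ESC -> at (3,3): 0 [-], cum=3
Total visits = 3

Answer: 3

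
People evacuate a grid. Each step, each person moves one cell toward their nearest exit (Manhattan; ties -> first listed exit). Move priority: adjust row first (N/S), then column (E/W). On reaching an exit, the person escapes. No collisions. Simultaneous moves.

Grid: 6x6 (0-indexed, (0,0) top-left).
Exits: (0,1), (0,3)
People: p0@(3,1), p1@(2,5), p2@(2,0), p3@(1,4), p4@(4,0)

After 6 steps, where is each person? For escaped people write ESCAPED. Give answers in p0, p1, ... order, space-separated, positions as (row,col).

Step 1: p0:(3,1)->(2,1) | p1:(2,5)->(1,5) | p2:(2,0)->(1,0) | p3:(1,4)->(0,4) | p4:(4,0)->(3,0)
Step 2: p0:(2,1)->(1,1) | p1:(1,5)->(0,5) | p2:(1,0)->(0,0) | p3:(0,4)->(0,3)->EXIT | p4:(3,0)->(2,0)
Step 3: p0:(1,1)->(0,1)->EXIT | p1:(0,5)->(0,4) | p2:(0,0)->(0,1)->EXIT | p3:escaped | p4:(2,0)->(1,0)
Step 4: p0:escaped | p1:(0,4)->(0,3)->EXIT | p2:escaped | p3:escaped | p4:(1,0)->(0,0)
Step 5: p0:escaped | p1:escaped | p2:escaped | p3:escaped | p4:(0,0)->(0,1)->EXIT

ESCAPED ESCAPED ESCAPED ESCAPED ESCAPED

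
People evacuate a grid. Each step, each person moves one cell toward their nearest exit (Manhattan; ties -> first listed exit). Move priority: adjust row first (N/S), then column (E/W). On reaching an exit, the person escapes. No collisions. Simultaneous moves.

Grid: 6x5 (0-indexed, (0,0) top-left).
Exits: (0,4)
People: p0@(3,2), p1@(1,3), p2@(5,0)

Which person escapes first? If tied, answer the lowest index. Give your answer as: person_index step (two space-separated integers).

Answer: 1 2

Derivation:
Step 1: p0:(3,2)->(2,2) | p1:(1,3)->(0,3) | p2:(5,0)->(4,0)
Step 2: p0:(2,2)->(1,2) | p1:(0,3)->(0,4)->EXIT | p2:(4,0)->(3,0)
Step 3: p0:(1,2)->(0,2) | p1:escaped | p2:(3,0)->(2,0)
Step 4: p0:(0,2)->(0,3) | p1:escaped | p2:(2,0)->(1,0)
Step 5: p0:(0,3)->(0,4)->EXIT | p1:escaped | p2:(1,0)->(0,0)
Step 6: p0:escaped | p1:escaped | p2:(0,0)->(0,1)
Step 7: p0:escaped | p1:escaped | p2:(0,1)->(0,2)
Step 8: p0:escaped | p1:escaped | p2:(0,2)->(0,3)
Step 9: p0:escaped | p1:escaped | p2:(0,3)->(0,4)->EXIT
Exit steps: [5, 2, 9]
First to escape: p1 at step 2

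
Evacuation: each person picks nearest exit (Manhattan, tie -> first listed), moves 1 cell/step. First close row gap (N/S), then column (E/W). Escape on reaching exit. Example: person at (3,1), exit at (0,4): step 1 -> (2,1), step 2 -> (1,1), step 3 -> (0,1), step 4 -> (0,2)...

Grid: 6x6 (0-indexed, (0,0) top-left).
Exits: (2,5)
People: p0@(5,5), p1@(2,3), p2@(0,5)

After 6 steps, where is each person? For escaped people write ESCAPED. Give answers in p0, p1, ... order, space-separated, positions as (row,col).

Step 1: p0:(5,5)->(4,5) | p1:(2,3)->(2,4) | p2:(0,5)->(1,5)
Step 2: p0:(4,5)->(3,5) | p1:(2,4)->(2,5)->EXIT | p2:(1,5)->(2,5)->EXIT
Step 3: p0:(3,5)->(2,5)->EXIT | p1:escaped | p2:escaped

ESCAPED ESCAPED ESCAPED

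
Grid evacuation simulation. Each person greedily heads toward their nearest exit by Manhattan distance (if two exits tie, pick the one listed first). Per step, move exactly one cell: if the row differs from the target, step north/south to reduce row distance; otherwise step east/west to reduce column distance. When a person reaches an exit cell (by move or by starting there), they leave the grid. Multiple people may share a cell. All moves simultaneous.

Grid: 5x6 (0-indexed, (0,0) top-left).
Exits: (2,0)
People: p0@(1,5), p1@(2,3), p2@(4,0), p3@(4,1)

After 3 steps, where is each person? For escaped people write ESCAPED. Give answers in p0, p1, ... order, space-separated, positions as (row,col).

Step 1: p0:(1,5)->(2,5) | p1:(2,3)->(2,2) | p2:(4,0)->(3,0) | p3:(4,1)->(3,1)
Step 2: p0:(2,5)->(2,4) | p1:(2,2)->(2,1) | p2:(3,0)->(2,0)->EXIT | p3:(3,1)->(2,1)
Step 3: p0:(2,4)->(2,3) | p1:(2,1)->(2,0)->EXIT | p2:escaped | p3:(2,1)->(2,0)->EXIT

(2,3) ESCAPED ESCAPED ESCAPED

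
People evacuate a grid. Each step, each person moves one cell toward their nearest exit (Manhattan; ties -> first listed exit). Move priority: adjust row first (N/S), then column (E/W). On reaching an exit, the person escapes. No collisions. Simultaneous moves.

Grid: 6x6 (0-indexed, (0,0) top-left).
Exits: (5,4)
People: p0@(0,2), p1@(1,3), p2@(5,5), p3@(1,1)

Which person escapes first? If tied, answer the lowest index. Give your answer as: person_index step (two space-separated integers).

Answer: 2 1

Derivation:
Step 1: p0:(0,2)->(1,2) | p1:(1,3)->(2,3) | p2:(5,5)->(5,4)->EXIT | p3:(1,1)->(2,1)
Step 2: p0:(1,2)->(2,2) | p1:(2,3)->(3,3) | p2:escaped | p3:(2,1)->(3,1)
Step 3: p0:(2,2)->(3,2) | p1:(3,3)->(4,3) | p2:escaped | p3:(3,1)->(4,1)
Step 4: p0:(3,2)->(4,2) | p1:(4,3)->(5,3) | p2:escaped | p3:(4,1)->(5,1)
Step 5: p0:(4,2)->(5,2) | p1:(5,3)->(5,4)->EXIT | p2:escaped | p3:(5,1)->(5,2)
Step 6: p0:(5,2)->(5,3) | p1:escaped | p2:escaped | p3:(5,2)->(5,3)
Step 7: p0:(5,3)->(5,4)->EXIT | p1:escaped | p2:escaped | p3:(5,3)->(5,4)->EXIT
Exit steps: [7, 5, 1, 7]
First to escape: p2 at step 1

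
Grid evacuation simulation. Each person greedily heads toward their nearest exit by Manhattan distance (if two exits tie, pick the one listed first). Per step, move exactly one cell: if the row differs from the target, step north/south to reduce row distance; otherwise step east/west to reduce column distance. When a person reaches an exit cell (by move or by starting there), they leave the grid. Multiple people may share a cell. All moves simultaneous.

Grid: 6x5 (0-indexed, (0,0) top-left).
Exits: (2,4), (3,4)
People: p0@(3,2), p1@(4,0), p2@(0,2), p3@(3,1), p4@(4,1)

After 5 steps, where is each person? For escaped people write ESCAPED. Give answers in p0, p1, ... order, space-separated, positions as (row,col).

Step 1: p0:(3,2)->(3,3) | p1:(4,0)->(3,0) | p2:(0,2)->(1,2) | p3:(3,1)->(3,2) | p4:(4,1)->(3,1)
Step 2: p0:(3,3)->(3,4)->EXIT | p1:(3,0)->(3,1) | p2:(1,2)->(2,2) | p3:(3,2)->(3,3) | p4:(3,1)->(3,2)
Step 3: p0:escaped | p1:(3,1)->(3,2) | p2:(2,2)->(2,3) | p3:(3,3)->(3,4)->EXIT | p4:(3,2)->(3,3)
Step 4: p0:escaped | p1:(3,2)->(3,3) | p2:(2,3)->(2,4)->EXIT | p3:escaped | p4:(3,3)->(3,4)->EXIT
Step 5: p0:escaped | p1:(3,3)->(3,4)->EXIT | p2:escaped | p3:escaped | p4:escaped

ESCAPED ESCAPED ESCAPED ESCAPED ESCAPED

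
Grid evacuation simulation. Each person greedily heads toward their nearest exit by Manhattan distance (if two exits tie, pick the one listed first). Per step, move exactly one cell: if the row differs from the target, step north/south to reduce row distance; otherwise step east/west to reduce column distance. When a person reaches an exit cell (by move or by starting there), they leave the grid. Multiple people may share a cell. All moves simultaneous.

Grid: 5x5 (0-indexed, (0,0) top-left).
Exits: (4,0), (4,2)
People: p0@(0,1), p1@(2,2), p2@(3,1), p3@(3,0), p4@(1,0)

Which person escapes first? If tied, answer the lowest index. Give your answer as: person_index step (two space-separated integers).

Answer: 3 1

Derivation:
Step 1: p0:(0,1)->(1,1) | p1:(2,2)->(3,2) | p2:(3,1)->(4,1) | p3:(3,0)->(4,0)->EXIT | p4:(1,0)->(2,0)
Step 2: p0:(1,1)->(2,1) | p1:(3,2)->(4,2)->EXIT | p2:(4,1)->(4,0)->EXIT | p3:escaped | p4:(2,0)->(3,0)
Step 3: p0:(2,1)->(3,1) | p1:escaped | p2:escaped | p3:escaped | p4:(3,0)->(4,0)->EXIT
Step 4: p0:(3,1)->(4,1) | p1:escaped | p2:escaped | p3:escaped | p4:escaped
Step 5: p0:(4,1)->(4,0)->EXIT | p1:escaped | p2:escaped | p3:escaped | p4:escaped
Exit steps: [5, 2, 2, 1, 3]
First to escape: p3 at step 1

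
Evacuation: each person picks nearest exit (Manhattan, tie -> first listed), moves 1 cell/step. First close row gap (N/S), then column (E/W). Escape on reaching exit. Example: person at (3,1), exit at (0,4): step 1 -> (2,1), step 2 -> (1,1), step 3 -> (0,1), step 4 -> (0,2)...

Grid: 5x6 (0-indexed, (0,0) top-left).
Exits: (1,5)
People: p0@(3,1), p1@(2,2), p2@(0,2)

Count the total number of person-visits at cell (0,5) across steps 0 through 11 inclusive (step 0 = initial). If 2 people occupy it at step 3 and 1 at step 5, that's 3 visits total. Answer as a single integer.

Step 0: p0@(3,1) p1@(2,2) p2@(0,2) -> at (0,5): 0 [-], cum=0
Step 1: p0@(2,1) p1@(1,2) p2@(1,2) -> at (0,5): 0 [-], cum=0
Step 2: p0@(1,1) p1@(1,3) p2@(1,3) -> at (0,5): 0 [-], cum=0
Step 3: p0@(1,2) p1@(1,4) p2@(1,4) -> at (0,5): 0 [-], cum=0
Step 4: p0@(1,3) p1@ESC p2@ESC -> at (0,5): 0 [-], cum=0
Step 5: p0@(1,4) p1@ESC p2@ESC -> at (0,5): 0 [-], cum=0
Step 6: p0@ESC p1@ESC p2@ESC -> at (0,5): 0 [-], cum=0
Total visits = 0

Answer: 0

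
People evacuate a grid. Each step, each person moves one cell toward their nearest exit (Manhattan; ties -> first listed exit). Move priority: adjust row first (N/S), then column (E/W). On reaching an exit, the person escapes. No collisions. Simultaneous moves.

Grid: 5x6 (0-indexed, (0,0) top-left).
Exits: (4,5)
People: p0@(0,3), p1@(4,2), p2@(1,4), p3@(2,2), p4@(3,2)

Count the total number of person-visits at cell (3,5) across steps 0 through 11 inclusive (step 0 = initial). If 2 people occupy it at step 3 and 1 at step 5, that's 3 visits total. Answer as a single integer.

Step 0: p0@(0,3) p1@(4,2) p2@(1,4) p3@(2,2) p4@(3,2) -> at (3,5): 0 [-], cum=0
Step 1: p0@(1,3) p1@(4,3) p2@(2,4) p3@(3,2) p4@(4,2) -> at (3,5): 0 [-], cum=0
Step 2: p0@(2,3) p1@(4,4) p2@(3,4) p3@(4,2) p4@(4,3) -> at (3,5): 0 [-], cum=0
Step 3: p0@(3,3) p1@ESC p2@(4,4) p3@(4,3) p4@(4,4) -> at (3,5): 0 [-], cum=0
Step 4: p0@(4,3) p1@ESC p2@ESC p3@(4,4) p4@ESC -> at (3,5): 0 [-], cum=0
Step 5: p0@(4,4) p1@ESC p2@ESC p3@ESC p4@ESC -> at (3,5): 0 [-], cum=0
Step 6: p0@ESC p1@ESC p2@ESC p3@ESC p4@ESC -> at (3,5): 0 [-], cum=0
Total visits = 0

Answer: 0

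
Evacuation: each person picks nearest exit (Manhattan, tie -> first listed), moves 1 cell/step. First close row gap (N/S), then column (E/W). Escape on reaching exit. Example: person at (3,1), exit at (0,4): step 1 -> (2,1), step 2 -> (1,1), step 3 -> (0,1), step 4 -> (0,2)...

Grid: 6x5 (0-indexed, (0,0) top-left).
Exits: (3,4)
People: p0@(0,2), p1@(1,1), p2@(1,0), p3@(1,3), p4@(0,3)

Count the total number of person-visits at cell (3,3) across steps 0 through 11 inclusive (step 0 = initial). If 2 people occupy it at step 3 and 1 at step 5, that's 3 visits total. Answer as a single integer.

Step 0: p0@(0,2) p1@(1,1) p2@(1,0) p3@(1,3) p4@(0,3) -> at (3,3): 0 [-], cum=0
Step 1: p0@(1,2) p1@(2,1) p2@(2,0) p3@(2,3) p4@(1,3) -> at (3,3): 0 [-], cum=0
Step 2: p0@(2,2) p1@(3,1) p2@(3,0) p3@(3,3) p4@(2,3) -> at (3,3): 1 [p3], cum=1
Step 3: p0@(3,2) p1@(3,2) p2@(3,1) p3@ESC p4@(3,3) -> at (3,3): 1 [p4], cum=2
Step 4: p0@(3,3) p1@(3,3) p2@(3,2) p3@ESC p4@ESC -> at (3,3): 2 [p0,p1], cum=4
Step 5: p0@ESC p1@ESC p2@(3,3) p3@ESC p4@ESC -> at (3,3): 1 [p2], cum=5
Step 6: p0@ESC p1@ESC p2@ESC p3@ESC p4@ESC -> at (3,3): 0 [-], cum=5
Total visits = 5

Answer: 5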